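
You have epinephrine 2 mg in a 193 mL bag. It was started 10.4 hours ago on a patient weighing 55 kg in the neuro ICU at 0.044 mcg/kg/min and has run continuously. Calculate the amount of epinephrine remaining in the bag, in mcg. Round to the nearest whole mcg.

490 mcg

Dose = 0.044 mcg/kg/min × 55 kg = 2.42 mcg/min
2.42 mcg/min × 60 min/hr = 145.2 mcg/hr
Concentration = 2 mg ÷ 193 mL = 0.01036269 mg/mL = 10.36269 mcg/mL
Rate = 145.2 mcg/hr ÷ 10.36269 mcg/mL = 14.0118 mL/hr
Volume infused = 14.0118 mL/hr × 10.4 hr = 145.7227 mL
Volume remaining = 193 − 145.7227 = 47.27728 mL
Drug remaining = 47.27728 mL × 10.36269 mcg/mL = 489.92 mcg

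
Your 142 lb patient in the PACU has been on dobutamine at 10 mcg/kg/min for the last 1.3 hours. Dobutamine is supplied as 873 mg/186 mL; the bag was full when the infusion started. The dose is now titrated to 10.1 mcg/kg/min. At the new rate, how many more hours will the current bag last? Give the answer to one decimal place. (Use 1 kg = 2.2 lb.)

Initial rate:
Weight = 142 lb ÷ 2.2 lb/kg = 64.54545 kg
Dose = 10 mcg/kg/min × 64.54545 kg = 645.4545 mcg/min
645.4545 mcg/min × 60 min/hr = 38727.27 mcg/hr
Concentration = 873 mg ÷ 186 mL = 4.693548 mg/mL = 4693.548 mcg/mL
Rate = 38727.27 mcg/hr ÷ 4693.548 mcg/mL = 8.251172 mL/hr
Volume infused so far = 8.251172 mL/hr × 1.3 hr = 10.72652 mL
Volume remaining = 186 − 10.72652 = 175.2735 mL
New rate:
Dose = 10.1 mcg/kg/min × 64.54545 kg = 651.9091 mcg/min
651.9091 mcg/min × 60 min/hr = 39114.55 mcg/hr
Rate = 39114.55 mcg/hr ÷ 4693.548 mcg/mL = 8.333683 mL/hr
Time remaining = 175.2735 mL ÷ 8.333683 mL/hr = 21.03193 hr

21.0 hours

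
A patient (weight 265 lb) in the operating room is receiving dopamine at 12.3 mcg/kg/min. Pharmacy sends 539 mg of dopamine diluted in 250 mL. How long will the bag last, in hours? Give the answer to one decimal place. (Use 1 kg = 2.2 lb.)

Weight = 265 lb ÷ 2.2 lb/kg = 120.4545 kg
Dose = 12.3 mcg/kg/min × 120.4545 kg = 1481.591 mcg/min
1481.591 mcg/min × 60 min/hr = 88895.45 mcg/hr
Concentration = 539 mg ÷ 250 mL = 2.156 mg/mL = 2156 mcg/mL
Rate = 88895.45 mcg/hr ÷ 2156 mcg/mL = 41.23166 mL/hr
Duration = 250 mL ÷ 41.23166 mL/hr = 6.063302 hr

6.1 hours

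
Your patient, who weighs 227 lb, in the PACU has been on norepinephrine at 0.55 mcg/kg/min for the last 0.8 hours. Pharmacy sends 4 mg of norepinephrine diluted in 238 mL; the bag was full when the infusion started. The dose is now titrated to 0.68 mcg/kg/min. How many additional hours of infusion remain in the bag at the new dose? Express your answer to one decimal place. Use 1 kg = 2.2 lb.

Initial rate:
Weight = 227 lb ÷ 2.2 lb/kg = 103.1818 kg
Dose = 0.55 mcg/kg/min × 103.1818 kg = 56.75 mcg/min
56.75 mcg/min × 60 min/hr = 3405 mcg/hr
Concentration = 4 mg ÷ 238 mL = 0.01680672 mg/mL = 16.80672 mcg/mL
Rate = 3405 mcg/hr ÷ 16.80672 mcg/mL = 202.5975 mL/hr
Volume infused so far = 202.5975 mL/hr × 0.8 hr = 162.078 mL
Volume remaining = 238 − 162.078 = 75.922 mL
New rate:
Dose = 0.68 mcg/kg/min × 103.1818 kg = 70.16364 mcg/min
70.16364 mcg/min × 60 min/hr = 4209.818 mcg/hr
Rate = 4209.818 mcg/hr ÷ 16.80672 mcg/mL = 250.4842 mL/hr
Time remaining = 75.922 mL ÷ 250.4842 mL/hr = 0.303101 hr

0.3 hours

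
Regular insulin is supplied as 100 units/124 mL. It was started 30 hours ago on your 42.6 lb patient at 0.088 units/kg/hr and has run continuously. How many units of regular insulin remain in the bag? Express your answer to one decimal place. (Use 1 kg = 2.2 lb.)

48.9 units

Weight = 42.6 lb ÷ 2.2 lb/kg = 19.36364 kg
Dose = 0.088 units/kg/hr × 19.36364 kg = 1.704 units/hr
Concentration = 100 units ÷ 124 mL = 0.8064516 units/mL
Rate = 1.704 units/hr ÷ 0.8064516 units/mL = 2.11296 mL/hr
Volume infused = 2.11296 mL/hr × 30 hr = 63.3888 mL
Volume remaining = 124 − 63.3888 = 60.6112 mL
Drug remaining = 60.6112 mL × 0.8064516 units/mL = 48.88 units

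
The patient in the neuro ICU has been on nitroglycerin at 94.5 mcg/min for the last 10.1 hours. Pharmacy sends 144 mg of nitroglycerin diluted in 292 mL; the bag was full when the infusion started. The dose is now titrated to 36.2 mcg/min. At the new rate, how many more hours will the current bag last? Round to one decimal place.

39.9 hours

Initial rate:
94.5 mcg/min × 60 min/hr = 5670 mcg/hr
Concentration = 144 mg ÷ 292 mL = 0.4931507 mg/mL = 493.1507 mcg/mL
Rate = 5670 mcg/hr ÷ 493.1507 mcg/mL = 11.4975 mL/hr
Volume infused so far = 11.4975 mL/hr × 10.1 hr = 116.1247 mL
Volume remaining = 292 − 116.1247 = 175.8753 mL
New rate:
36.2 mcg/min × 60 min/hr = 2172 mcg/hr
Rate = 2172 mcg/hr ÷ 493.1507 mcg/mL = 4.404333 mL/hr
Time remaining = 175.8753 mL ÷ 4.404333 mL/hr = 39.93232 hr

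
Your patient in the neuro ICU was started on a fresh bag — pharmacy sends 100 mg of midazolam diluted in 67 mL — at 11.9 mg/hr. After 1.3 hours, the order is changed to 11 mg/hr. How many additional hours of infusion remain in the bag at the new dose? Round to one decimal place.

7.7 hours

Initial rate:
Concentration = 100 mg ÷ 67 mL = 1.492537 mg/mL
Rate = 11.9 mg/hr ÷ 1.492537 mg/mL = 7.973 mL/hr
Volume infused so far = 7.973 mL/hr × 1.3 hr = 10.3649 mL
Volume remaining = 67 − 10.3649 = 56.6351 mL
New rate:
Rate = 11 mg/hr ÷ 1.492537 mg/mL = 7.37 mL/hr
Time remaining = 56.6351 mL ÷ 7.37 mL/hr = 7.684545 hr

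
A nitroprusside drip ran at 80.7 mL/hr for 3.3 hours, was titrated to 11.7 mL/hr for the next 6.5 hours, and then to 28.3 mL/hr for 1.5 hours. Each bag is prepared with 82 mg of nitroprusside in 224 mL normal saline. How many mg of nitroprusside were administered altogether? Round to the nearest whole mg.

Concentration = 82 mg ÷ 224 mL = 0.3660714 mg/mL
Stage 1: 80.7 mL/hr × 3.3 hr = 266.31 mL → 266.31 mL × 0.3660714 mg/mL = 97.48848 mg
Stage 2: 11.7 mL/hr × 6.5 hr = 76.05 mL → 76.05 mL × 0.3660714 mg/mL = 27.83973 mg
Stage 3: 28.3 mL/hr × 1.5 hr = 42.45 mL → 42.45 mL × 0.3660714 mg/mL = 15.53973 mg
Total = 97.48848 + 27.83973 + 15.53973 = 140.8679 mg

141 mg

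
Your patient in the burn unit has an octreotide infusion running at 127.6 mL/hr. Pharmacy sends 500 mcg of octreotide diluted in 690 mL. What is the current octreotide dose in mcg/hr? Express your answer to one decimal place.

92.5 mcg/hr

Concentration = 500 mcg ÷ 690 mL = 0.7246377 mcg/mL
Drug rate = 127.6 mL/hr × 0.7246377 mcg/mL = 92.46377 mcg/hr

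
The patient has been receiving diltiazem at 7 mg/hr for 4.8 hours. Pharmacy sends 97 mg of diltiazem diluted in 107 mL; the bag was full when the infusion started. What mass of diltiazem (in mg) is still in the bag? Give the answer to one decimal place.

Concentration = 97 mg ÷ 107 mL = 0.9065421 mg/mL
Rate = 7 mg/hr ÷ 0.9065421 mg/mL = 7.721649 mL/hr
Volume infused = 7.721649 mL/hr × 4.8 hr = 37.06392 mL
Volume remaining = 107 − 37.06392 = 69.93608 mL
Drug remaining = 69.93608 mL × 0.9065421 mg/mL = 63.4 mg

63.4 mg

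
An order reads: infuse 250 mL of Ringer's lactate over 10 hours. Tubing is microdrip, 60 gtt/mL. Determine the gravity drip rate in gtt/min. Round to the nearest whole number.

25 gtt/min

250 mL ÷ (10 hr × 60 = 600 min) = 0.4166667 mL/min
0.4166667 mL/min × 60 gtt/mL = 25 gtt/min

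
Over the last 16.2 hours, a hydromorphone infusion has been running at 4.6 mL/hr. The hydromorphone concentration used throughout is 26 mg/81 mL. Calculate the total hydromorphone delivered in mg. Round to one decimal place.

23.9 mg

Concentration = 26 mg ÷ 81 mL = 0.3209877 mg/mL
Drug rate = 4.6 mL/hr × 0.3209877 mg/mL = 1.476543 mg/hr
Total = 1.476543 mg/hr × 16.2 hr = 23.92 mg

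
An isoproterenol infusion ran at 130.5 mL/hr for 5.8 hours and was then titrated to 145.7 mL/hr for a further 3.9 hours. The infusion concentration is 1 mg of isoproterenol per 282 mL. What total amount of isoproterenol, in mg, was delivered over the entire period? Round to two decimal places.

Concentration = 1 mg ÷ 282 mL = 0.003546099 mg/mL
Stage 1: 130.5 mL/hr × 5.8 hr = 756.9 mL → 756.9 mL × 0.003546099 mg/mL = 2.684043 mg
Stage 2: 145.7 mL/hr × 3.9 hr = 568.23 mL → 568.23 mL × 0.003546099 mg/mL = 2.015 mg
Total = 2.684043 + 2.015 = 4.699043 mg

4.70 mg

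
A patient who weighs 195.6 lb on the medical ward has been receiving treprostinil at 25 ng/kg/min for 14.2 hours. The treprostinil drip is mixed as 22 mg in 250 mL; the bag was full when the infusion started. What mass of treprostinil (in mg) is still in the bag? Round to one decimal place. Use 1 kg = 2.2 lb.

Weight = 195.6 lb ÷ 2.2 lb/kg = 88.90909 kg
Dose = 25 ng/kg/min × 88.90909 kg = 2222.727 ng/min
2222.727 ng/min × 60 min/hr = 133363.6 ng/hr
Concentration = 22 mg ÷ 250 mL = 0.088 mg/mL = 88000 ng/mL
Rate = 133363.6 ng/hr ÷ 88000 ng/mL = 1.515496 mL/hr
Volume infused = 1.515496 mL/hr × 14.2 hr = 21.52004 mL
Volume remaining = 250 − 21.52004 = 228.48 mL
Drug remaining = 228.48 mL × 88000 ng/mL = 20106236 ng = 20.10624 mg

20.1 mg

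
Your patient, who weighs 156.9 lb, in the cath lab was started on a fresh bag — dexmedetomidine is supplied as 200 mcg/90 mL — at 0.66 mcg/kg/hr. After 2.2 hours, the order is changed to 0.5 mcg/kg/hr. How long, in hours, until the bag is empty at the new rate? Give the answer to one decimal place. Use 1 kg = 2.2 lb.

2.7 hours

Initial rate:
Weight = 156.9 lb ÷ 2.2 lb/kg = 71.31818 kg
Dose = 0.66 mcg/kg/hr × 71.31818 kg = 47.07 mcg/hr
Concentration = 200 mcg ÷ 90 mL = 2.222222 mcg/mL
Rate = 47.07 mcg/hr ÷ 2.222222 mcg/mL = 21.1815 mL/hr
Volume infused so far = 21.1815 mL/hr × 2.2 hr = 46.5993 mL
Volume remaining = 90 − 46.5993 = 43.4007 mL
New rate:
Dose = 0.5 mcg/kg/hr × 71.31818 kg = 35.65909 mcg/hr
Rate = 35.65909 mcg/hr ÷ 2.222222 mcg/mL = 16.04659 mL/hr
Time remaining = 43.4007 mL ÷ 16.04659 mL/hr = 2.704668 hr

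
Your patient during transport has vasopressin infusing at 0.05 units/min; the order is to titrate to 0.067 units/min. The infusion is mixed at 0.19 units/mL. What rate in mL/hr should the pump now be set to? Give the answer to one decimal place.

0.067 units/min × 60 min/hr = 4.02 units/hr
Rate = 4.02 units/hr ÷ 0.19 units/mL = 21.15789 mL/hr

21.2 mL/hr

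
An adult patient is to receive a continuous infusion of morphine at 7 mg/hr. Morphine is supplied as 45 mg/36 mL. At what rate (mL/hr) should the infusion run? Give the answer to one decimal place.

5.6 mL/hr

Concentration = 45 mg ÷ 36 mL = 1.25 mg/mL
Rate = 7 mg/hr ÷ 1.25 mg/mL = 5.6 mL/hr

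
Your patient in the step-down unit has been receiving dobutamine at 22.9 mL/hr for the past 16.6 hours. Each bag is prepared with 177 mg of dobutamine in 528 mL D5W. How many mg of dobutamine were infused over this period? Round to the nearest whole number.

127 mg

Concentration = 177 mg ÷ 528 mL = 0.3352273 mg/mL = 335.2273 mcg/mL
Drug rate = 22.9 mL/hr × 335.2273 mcg/mL = 7676.705 mcg/hr
Total = 7676.705 mcg/hr × 16.6 hr = 127433.3 mcg = 127.4333 mg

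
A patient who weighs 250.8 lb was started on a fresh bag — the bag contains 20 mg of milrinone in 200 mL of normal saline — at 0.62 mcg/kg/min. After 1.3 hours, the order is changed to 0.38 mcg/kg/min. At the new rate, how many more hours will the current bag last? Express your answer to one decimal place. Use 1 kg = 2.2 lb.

Initial rate:
Weight = 250.8 lb ÷ 2.2 lb/kg = 114 kg
Dose = 0.62 mcg/kg/min × 114 kg = 70.68 mcg/min
70.68 mcg/min × 60 min/hr = 4240.8 mcg/hr
Concentration = 20 mg ÷ 200 mL = 0.1 mg/mL = 100 mcg/mL
Rate = 4240.8 mcg/hr ÷ 100 mcg/mL = 42.408 mL/hr
Volume infused so far = 42.408 mL/hr × 1.3 hr = 55.1304 mL
Volume remaining = 200 − 55.1304 = 144.8696 mL
New rate:
Dose = 0.38 mcg/kg/min × 114 kg = 43.32 mcg/min
43.32 mcg/min × 60 min/hr = 2599.2 mcg/hr
Rate = 2599.2 mcg/hr ÷ 100 mcg/mL = 25.992 mL/hr
Time remaining = 144.8696 mL ÷ 25.992 mL/hr = 5.573623 hr

5.6 hours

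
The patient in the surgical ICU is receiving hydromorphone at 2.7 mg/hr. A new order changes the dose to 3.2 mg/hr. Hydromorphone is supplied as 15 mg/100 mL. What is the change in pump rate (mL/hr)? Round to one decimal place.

3.3 mL/hr

At the current dose:
Concentration = 15 mg ÷ 100 mL = 0.15 mg/mL
Rate = 2.7 mg/hr ÷ 0.15 mg/mL = 18 mL/hr
At the new dose:
Rate = 3.2 mg/hr ÷ 0.15 mg/mL = 21.33333 mL/hr
Change = 21.33333 − 18 = 3.333333 mL/hr → 3.333333 mL/hr increase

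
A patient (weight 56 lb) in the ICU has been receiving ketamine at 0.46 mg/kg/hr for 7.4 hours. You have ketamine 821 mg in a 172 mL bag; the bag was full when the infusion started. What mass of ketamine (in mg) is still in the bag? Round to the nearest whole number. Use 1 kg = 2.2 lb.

Weight = 56 lb ÷ 2.2 lb/kg = 25.45455 kg
Dose = 0.46 mg/kg/hr × 25.45455 kg = 11.70909 mg/hr
Concentration = 821 mg ÷ 172 mL = 4.773256 mg/mL
Rate = 11.70909 mg/hr ÷ 4.773256 mg/mL = 2.453062 mL/hr
Volume infused = 2.453062 mL/hr × 7.4 hr = 18.15266 mL
Volume remaining = 172 − 18.15266 = 153.8473 mL
Drug remaining = 153.8473 mL × 4.773256 mg/mL = 734.3527 mg

734 mg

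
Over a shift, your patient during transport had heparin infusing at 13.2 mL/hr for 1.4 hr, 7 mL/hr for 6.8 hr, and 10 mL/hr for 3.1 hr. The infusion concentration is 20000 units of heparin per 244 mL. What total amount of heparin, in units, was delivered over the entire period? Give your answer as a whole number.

Concentration = 20000 units ÷ 244 mL = 81.96721 units/mL
Stage 1: 13.2 mL/hr × 1.4 hr = 18.48 mL → 18.48 mL × 81.96721 units/mL = 1514.754 units
Stage 2: 7 mL/hr × 6.8 hr = 47.6 mL → 47.6 mL × 81.96721 units/mL = 3901.639 units
Stage 3: 10 mL/hr × 3.1 hr = 31 mL → 31 mL × 81.96721 units/mL = 2540.984 units
Total = 1514.754 + 3901.639 + 2540.984 = 7957.377 units

7957 units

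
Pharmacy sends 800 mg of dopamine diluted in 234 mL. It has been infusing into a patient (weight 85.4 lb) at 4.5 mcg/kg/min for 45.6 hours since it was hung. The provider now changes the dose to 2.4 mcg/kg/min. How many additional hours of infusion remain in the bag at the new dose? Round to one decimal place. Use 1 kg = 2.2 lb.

Initial rate:
Weight = 85.4 lb ÷ 2.2 lb/kg = 38.81818 kg
Dose = 4.5 mcg/kg/min × 38.81818 kg = 174.6818 mcg/min
174.6818 mcg/min × 60 min/hr = 10480.91 mcg/hr
Concentration = 800 mg ÷ 234 mL = 3.418803 mg/mL = 3418.803 mcg/mL
Rate = 10480.91 mcg/hr ÷ 3418.803 mcg/mL = 3.065666 mL/hr
Volume infused so far = 3.065666 mL/hr × 45.6 hr = 139.7944 mL
Volume remaining = 234 − 139.7944 = 94.20563 mL
New rate:
Dose = 2.4 mcg/kg/min × 38.81818 kg = 93.16364 mcg/min
93.16364 mcg/min × 60 min/hr = 5589.818 mcg/hr
Rate = 5589.818 mcg/hr ÷ 3418.803 mcg/mL = 1.635022 mL/hr
Time remaining = 94.20563 mL ÷ 1.635022 mL/hr = 57.61736 hr

57.6 hours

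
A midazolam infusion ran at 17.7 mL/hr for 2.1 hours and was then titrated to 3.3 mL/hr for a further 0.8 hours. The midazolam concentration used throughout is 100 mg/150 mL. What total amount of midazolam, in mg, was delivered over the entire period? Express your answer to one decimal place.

Concentration = 100 mg ÷ 150 mL = 0.6666667 mg/mL
Stage 1: 17.7 mL/hr × 2.1 hr = 37.17 mL → 37.17 mL × 0.6666667 mg/mL = 24.78 mg
Stage 2: 3.3 mL/hr × 0.8 hr = 2.64 mL → 2.64 mL × 0.6666667 mg/mL = 1.76 mg
Total = 24.78 + 1.76 = 26.54 mg

26.5 mg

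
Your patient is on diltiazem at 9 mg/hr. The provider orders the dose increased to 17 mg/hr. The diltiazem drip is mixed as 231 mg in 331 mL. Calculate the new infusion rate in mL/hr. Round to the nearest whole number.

24 mL/hr

Concentration = 231 mg ÷ 331 mL = 0.6978852 mg/mL
Rate = 17 mg/hr ÷ 0.6978852 mg/mL = 24.35931 mL/hr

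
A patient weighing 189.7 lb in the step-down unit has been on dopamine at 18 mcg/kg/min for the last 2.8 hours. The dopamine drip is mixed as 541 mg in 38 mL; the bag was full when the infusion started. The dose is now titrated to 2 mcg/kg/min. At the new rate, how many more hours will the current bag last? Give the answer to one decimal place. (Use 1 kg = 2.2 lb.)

27.1 hours

Initial rate:
Weight = 189.7 lb ÷ 2.2 lb/kg = 86.22727 kg
Dose = 18 mcg/kg/min × 86.22727 kg = 1552.091 mcg/min
1552.091 mcg/min × 60 min/hr = 93125.45 mcg/hr
Concentration = 541 mg ÷ 38 mL = 14.23684 mg/mL = 14236.84 mcg/mL
Rate = 93125.45 mcg/hr ÷ 14236.84 mcg/mL = 6.541159 mL/hr
Volume infused so far = 6.541159 mL/hr × 2.8 hr = 18.31525 mL
Volume remaining = 38 − 18.31525 = 19.68475 mL
New rate:
Dose = 2 mcg/kg/min × 86.22727 kg = 172.4545 mcg/min
172.4545 mcg/min × 60 min/hr = 10347.27 mcg/hr
Rate = 10347.27 mcg/hr ÷ 14236.84 mcg/mL = 0.7267955 mL/hr
Time remaining = 19.68475 mL ÷ 0.7267955 mL/hr = 27.08431 hr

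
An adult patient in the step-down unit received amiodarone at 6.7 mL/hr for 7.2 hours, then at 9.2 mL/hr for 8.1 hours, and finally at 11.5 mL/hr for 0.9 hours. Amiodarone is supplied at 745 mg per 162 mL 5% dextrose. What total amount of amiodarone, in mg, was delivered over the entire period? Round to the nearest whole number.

Concentration = 745 mg ÷ 162 mL = 4.598765 mg/mL
Stage 1: 6.7 mL/hr × 7.2 hr = 48.24 mL → 48.24 mL × 4.598765 mg/mL = 221.8444 mg
Stage 2: 9.2 mL/hr × 8.1 hr = 74.52 mL → 74.52 mL × 4.598765 mg/mL = 342.7 mg
Stage 3: 11.5 mL/hr × 0.9 hr = 10.35 mL → 10.35 mL × 4.598765 mg/mL = 47.59722 mg
Total = 221.8444 + 342.7 + 47.59722 = 612.1417 mg

612 mg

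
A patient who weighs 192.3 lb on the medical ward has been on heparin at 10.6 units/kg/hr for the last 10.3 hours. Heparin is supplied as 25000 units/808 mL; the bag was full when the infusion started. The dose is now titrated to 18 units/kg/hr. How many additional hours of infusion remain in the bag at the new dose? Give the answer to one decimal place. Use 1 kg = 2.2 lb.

Initial rate:
Weight = 192.3 lb ÷ 2.2 lb/kg = 87.40909 kg
Dose = 10.6 units/kg/hr × 87.40909 kg = 926.5364 units/hr
Concentration = 25000 units ÷ 808 mL = 30.94059 units/mL
Rate = 926.5364 units/hr ÷ 30.94059 units/mL = 29.94566 mL/hr
Volume infused so far = 29.94566 mL/hr × 10.3 hr = 308.4402 mL
Volume remaining = 808 − 308.4402 = 499.5598 mL
New rate:
Dose = 18 units/kg/hr × 87.40909 kg = 1573.364 units/hr
Rate = 1573.364 units/hr ÷ 30.94059 units/mL = 50.85111 mL/hr
Time remaining = 499.5598 mL ÷ 50.85111 mL/hr = 9.823969 hr

9.8 hours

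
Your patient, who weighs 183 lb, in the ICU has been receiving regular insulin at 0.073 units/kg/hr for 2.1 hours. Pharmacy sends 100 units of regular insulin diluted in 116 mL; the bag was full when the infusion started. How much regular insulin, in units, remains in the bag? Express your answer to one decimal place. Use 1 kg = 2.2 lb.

Weight = 183 lb ÷ 2.2 lb/kg = 83.18182 kg
Dose = 0.073 units/kg/hr × 83.18182 kg = 6.072273 units/hr
Concentration = 100 units ÷ 116 mL = 0.862069 units/mL
Rate = 6.072273 units/hr ÷ 0.862069 units/mL = 7.043836 mL/hr
Volume infused = 7.043836 mL/hr × 2.1 hr = 14.79206 mL
Volume remaining = 116 − 14.79206 = 101.2079 mL
Drug remaining = 101.2079 mL × 0.862069 units/mL = 87.24823 units

87.2 units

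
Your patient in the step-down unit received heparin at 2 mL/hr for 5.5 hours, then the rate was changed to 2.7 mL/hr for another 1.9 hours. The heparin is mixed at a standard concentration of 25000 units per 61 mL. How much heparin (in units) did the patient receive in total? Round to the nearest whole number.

6611 units

Concentration = 25000 units ÷ 61 mL = 409.8361 units/mL
Stage 1: 2 mL/hr × 5.5 hr = 11 mL → 11 mL × 409.8361 units/mL = 4508.197 units
Stage 2: 2.7 mL/hr × 1.9 hr = 5.13 mL → 5.13 mL × 409.8361 units/mL = 2102.459 units
Total = 4508.197 + 2102.459 = 6610.656 units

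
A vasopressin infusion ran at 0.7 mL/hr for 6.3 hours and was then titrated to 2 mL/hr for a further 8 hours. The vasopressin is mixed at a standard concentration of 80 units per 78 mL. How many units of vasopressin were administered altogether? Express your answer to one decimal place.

Concentration = 80 units ÷ 78 mL = 1.025641 units/mL
Stage 1: 0.7 mL/hr × 6.3 hr = 4.41 mL → 4.41 mL × 1.025641 units/mL = 4.523077 units
Stage 2: 2 mL/hr × 8 hr = 16 mL → 16 mL × 1.025641 units/mL = 16.41026 units
Total = 4.523077 + 16.41026 = 20.93333 units

20.9 units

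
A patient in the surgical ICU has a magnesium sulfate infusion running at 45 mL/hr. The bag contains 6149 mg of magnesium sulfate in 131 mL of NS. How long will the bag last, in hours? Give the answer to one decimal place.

2.9 hours

Duration = 131 mL ÷ 45 mL/hr = 2.911111 hr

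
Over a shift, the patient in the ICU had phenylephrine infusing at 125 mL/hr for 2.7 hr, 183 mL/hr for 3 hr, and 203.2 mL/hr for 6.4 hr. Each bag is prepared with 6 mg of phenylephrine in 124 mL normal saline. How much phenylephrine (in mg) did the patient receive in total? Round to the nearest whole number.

Concentration = 6 mg ÷ 124 mL = 0.0483871 mg/mL
Stage 1: 125 mL/hr × 2.7 hr = 337.5 mL → 337.5 mL × 0.0483871 mg/mL = 16.33065 mg
Stage 2: 183 mL/hr × 3 hr = 549 mL → 549 mL × 0.0483871 mg/mL = 26.56452 mg
Stage 3: 203.2 mL/hr × 6.4 hr = 1300.48 mL → 1300.48 mL × 0.0483871 mg/mL = 62.92645 mg
Total = 16.33065 + 26.56452 + 62.92645 = 105.8216 mg

106 mg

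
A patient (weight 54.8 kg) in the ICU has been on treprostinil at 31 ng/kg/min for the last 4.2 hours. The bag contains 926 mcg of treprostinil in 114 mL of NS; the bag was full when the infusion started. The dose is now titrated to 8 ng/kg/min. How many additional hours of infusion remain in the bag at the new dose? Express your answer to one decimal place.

Initial rate:
Dose = 31 ng/kg/min × 54.8 kg = 1698.8 ng/min
1698.8 ng/min × 60 min/hr = 101928 ng/hr
Concentration = 926 mcg ÷ 114 mL = 8.122807 mcg/mL = 8122.807 ng/mL
Rate = 101928 ng/hr ÷ 8122.807 ng/mL = 12.54837 mL/hr
Volume infused so far = 12.54837 mL/hr × 4.2 hr = 52.70316 mL
Volume remaining = 114 − 52.70316 = 61.29684 mL
New rate:
Dose = 8 ng/kg/min × 54.8 kg = 438.4 ng/min
438.4 ng/min × 60 min/hr = 26304 ng/hr
Rate = 26304 ng/hr ÷ 8122.807 ng/mL = 3.238289 mL/hr
Time remaining = 61.29684 mL ÷ 3.238289 mL/hr = 18.92877 hr

18.9 hours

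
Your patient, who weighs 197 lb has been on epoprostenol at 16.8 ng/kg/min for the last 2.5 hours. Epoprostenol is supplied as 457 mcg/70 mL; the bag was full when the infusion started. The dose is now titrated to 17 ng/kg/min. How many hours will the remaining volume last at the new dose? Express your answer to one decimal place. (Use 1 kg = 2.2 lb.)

2.5 hours

Initial rate:
Weight = 197 lb ÷ 2.2 lb/kg = 89.54545 kg
Dose = 16.8 ng/kg/min × 89.54545 kg = 1504.364 ng/min
1504.364 ng/min × 60 min/hr = 90261.82 ng/hr
Concentration = 457 mcg ÷ 70 mL = 6.528571 mcg/mL = 6528.571 ng/mL
Rate = 90261.82 ng/hr ÷ 6528.571 ng/mL = 13.82566 mL/hr
Volume infused so far = 13.82566 mL/hr × 2.5 hr = 34.56415 mL
Volume remaining = 70 − 34.56415 = 35.43585 mL
New rate:
Dose = 17 ng/kg/min × 89.54545 kg = 1522.273 ng/min
1522.273 ng/min × 60 min/hr = 91336.36 ng/hr
Rate = 91336.36 ng/hr ÷ 6528.571 ng/mL = 13.99025 mL/hr
Time remaining = 35.43585 mL ÷ 13.99025 mL/hr = 2.532895 hr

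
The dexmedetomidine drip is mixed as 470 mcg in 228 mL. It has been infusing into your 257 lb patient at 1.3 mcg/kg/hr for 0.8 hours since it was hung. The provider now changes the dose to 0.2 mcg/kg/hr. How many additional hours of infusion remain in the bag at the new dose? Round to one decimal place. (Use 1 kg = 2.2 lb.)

Initial rate:
Weight = 257 lb ÷ 2.2 lb/kg = 116.8182 kg
Dose = 1.3 mcg/kg/hr × 116.8182 kg = 151.8636 mcg/hr
Concentration = 470 mcg ÷ 228 mL = 2.061404 mcg/mL
Rate = 151.8636 mcg/hr ÷ 2.061404 mcg/mL = 73.67002 mL/hr
Volume infused so far = 73.67002 mL/hr × 0.8 hr = 58.93602 mL
Volume remaining = 228 − 58.93602 = 169.064 mL
New rate:
Dose = 0.2 mcg/kg/hr × 116.8182 kg = 23.36364 mcg/hr
Rate = 23.36364 mcg/hr ÷ 2.061404 mcg/mL = 11.33385 mL/hr
Time remaining = 169.064 mL ÷ 11.33385 mL/hr = 14.91673 hr

14.9 hours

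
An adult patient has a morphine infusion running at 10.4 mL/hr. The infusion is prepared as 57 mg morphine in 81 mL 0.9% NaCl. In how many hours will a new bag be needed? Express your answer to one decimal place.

7.8 hours

Duration = 81 mL ÷ 10.4 mL/hr = 7.788462 hr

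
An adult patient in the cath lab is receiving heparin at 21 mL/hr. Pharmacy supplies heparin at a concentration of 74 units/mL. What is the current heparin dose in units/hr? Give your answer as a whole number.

1554 units/hr

Drug rate = 21 mL/hr × 74 units/mL = 1554 units/hr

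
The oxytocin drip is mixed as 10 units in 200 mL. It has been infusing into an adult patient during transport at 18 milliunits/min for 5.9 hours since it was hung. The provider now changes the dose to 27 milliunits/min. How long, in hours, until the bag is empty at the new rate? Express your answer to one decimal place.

2.2 hours

Initial rate:
18 milliunits/min × 60 min/hr = 1080 milliunits/hr
Concentration = 10 units ÷ 200 mL = 0.05 units/mL = 50 milliunits/mL
Rate = 1080 milliunits/hr ÷ 50 milliunits/mL = 21.6 mL/hr
Volume infused so far = 21.6 mL/hr × 5.9 hr = 127.44 mL
Volume remaining = 200 − 127.44 = 72.56 mL
New rate:
27 milliunits/min × 60 min/hr = 1620 milliunits/hr
Rate = 1620 milliunits/hr ÷ 50 milliunits/mL = 32.4 mL/hr
Time remaining = 72.56 mL ÷ 32.4 mL/hr = 2.239506 hr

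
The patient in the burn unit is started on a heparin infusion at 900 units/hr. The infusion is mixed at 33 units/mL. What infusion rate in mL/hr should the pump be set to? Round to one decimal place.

Rate = 900 units/hr ÷ 33 units/mL = 27.27273 mL/hr

27.3 mL/hr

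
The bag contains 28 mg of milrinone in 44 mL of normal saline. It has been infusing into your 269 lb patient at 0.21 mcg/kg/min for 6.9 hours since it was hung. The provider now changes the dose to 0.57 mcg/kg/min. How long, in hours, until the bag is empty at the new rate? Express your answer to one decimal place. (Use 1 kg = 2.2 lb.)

Initial rate:
Weight = 269 lb ÷ 2.2 lb/kg = 122.2727 kg
Dose = 0.21 mcg/kg/min × 122.2727 kg = 25.67727 mcg/min
25.67727 mcg/min × 60 min/hr = 1540.636 mcg/hr
Concentration = 28 mg ÷ 44 mL = 0.6363636 mg/mL = 636.3636 mcg/mL
Rate = 1540.636 mcg/hr ÷ 636.3636 mcg/mL = 2.421 mL/hr
Volume infused so far = 2.421 mL/hr × 6.9 hr = 16.7049 mL
Volume remaining = 44 − 16.7049 = 27.2951 mL
New rate:
Dose = 0.57 mcg/kg/min × 122.2727 kg = 69.69545 mcg/min
69.69545 mcg/min × 60 min/hr = 4181.727 mcg/hr
Rate = 4181.727 mcg/hr ÷ 636.3636 mcg/mL = 6.571286 mL/hr
Time remaining = 27.2951 mL ÷ 6.571286 mL/hr = 4.153692 hr

4.2 hours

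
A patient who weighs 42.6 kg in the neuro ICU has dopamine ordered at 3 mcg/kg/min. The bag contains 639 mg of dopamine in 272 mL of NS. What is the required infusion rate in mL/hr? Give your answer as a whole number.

3 mL/hr

Dose = 3 mcg/kg/min × 42.6 kg = 127.8 mcg/min
127.8 mcg/min × 60 min/hr = 7668 mcg/hr
Concentration = 639 mg ÷ 272 mL = 2.349265 mg/mL = 2349.265 mcg/mL
Rate = 7668 mcg/hr ÷ 2349.265 mcg/mL = 3.264 mL/hr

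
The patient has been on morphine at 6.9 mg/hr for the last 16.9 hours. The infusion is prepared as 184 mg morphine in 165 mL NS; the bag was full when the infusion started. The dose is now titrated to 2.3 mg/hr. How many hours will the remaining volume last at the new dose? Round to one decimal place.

Initial rate:
Concentration = 184 mg ÷ 165 mL = 1.115152 mg/mL
Rate = 6.9 mg/hr ÷ 1.115152 mg/mL = 6.1875 mL/hr
Volume infused so far = 6.1875 mL/hr × 16.9 hr = 104.5687 mL
Volume remaining = 165 − 104.5687 = 60.43125 mL
New rate:
Rate = 2.3 mg/hr ÷ 1.115152 mg/mL = 2.0625 mL/hr
Time remaining = 60.43125 mL ÷ 2.0625 mL/hr = 29.3 hr

29.3 hours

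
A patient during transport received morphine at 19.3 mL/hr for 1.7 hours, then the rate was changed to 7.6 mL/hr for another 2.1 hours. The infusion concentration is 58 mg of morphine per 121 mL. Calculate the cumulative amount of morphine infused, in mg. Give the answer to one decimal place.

23.4 mg

Concentration = 58 mg ÷ 121 mL = 0.4793388 mg/mL
Stage 1: 19.3 mL/hr × 1.7 hr = 32.81 mL → 32.81 mL × 0.4793388 mg/mL = 15.72711 mg
Stage 2: 7.6 mL/hr × 2.1 hr = 15.96 mL → 15.96 mL × 0.4793388 mg/mL = 7.650248 mg
Total = 15.72711 + 7.650248 = 23.37736 mg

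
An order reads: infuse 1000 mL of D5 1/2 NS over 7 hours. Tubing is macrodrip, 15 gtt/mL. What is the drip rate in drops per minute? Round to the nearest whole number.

36 gtt/min

1000 mL ÷ (7 hr × 60 = 420 min) = 2.380952 mL/min
2.380952 mL/min × 15 gtt/mL = 35.71429 gtt/min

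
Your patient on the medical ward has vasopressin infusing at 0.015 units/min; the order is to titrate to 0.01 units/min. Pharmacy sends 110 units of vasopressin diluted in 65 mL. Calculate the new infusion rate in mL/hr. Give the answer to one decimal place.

0.4 mL/hr

0.01 units/min × 60 min/hr = 0.6 units/hr
Concentration = 110 units ÷ 65 mL = 1.692308 units/mL
Rate = 0.6 units/hr ÷ 1.692308 units/mL = 0.3545455 mL/hr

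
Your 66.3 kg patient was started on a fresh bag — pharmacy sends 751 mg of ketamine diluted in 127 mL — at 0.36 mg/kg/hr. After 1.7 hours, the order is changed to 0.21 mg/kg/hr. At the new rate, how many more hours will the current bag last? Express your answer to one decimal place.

51.0 hours

Initial rate:
Dose = 0.36 mg/kg/hr × 66.3 kg = 23.868 mg/hr
Concentration = 751 mg ÷ 127 mL = 5.913386 mg/mL
Rate = 23.868 mg/hr ÷ 5.913386 mg/mL = 4.036266 mL/hr
Volume infused so far = 4.036266 mL/hr × 1.7 hr = 6.861653 mL
Volume remaining = 127 − 6.861653 = 120.1383 mL
New rate:
Dose = 0.21 mg/kg/hr × 66.3 kg = 13.923 mg/hr
Rate = 13.923 mg/hr ÷ 5.913386 mg/mL = 2.354489 mL/hr
Time remaining = 120.1383 mL ÷ 2.354489 mL/hr = 51.02524 hr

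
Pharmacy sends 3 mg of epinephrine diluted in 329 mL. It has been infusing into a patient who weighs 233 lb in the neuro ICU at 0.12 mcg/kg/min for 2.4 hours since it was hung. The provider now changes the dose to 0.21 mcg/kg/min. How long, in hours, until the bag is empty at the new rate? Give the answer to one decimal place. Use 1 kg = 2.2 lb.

Initial rate:
Weight = 233 lb ÷ 2.2 lb/kg = 105.9091 kg
Dose = 0.12 mcg/kg/min × 105.9091 kg = 12.70909 mcg/min
12.70909 mcg/min × 60 min/hr = 762.5455 mcg/hr
Concentration = 3 mg ÷ 329 mL = 0.009118541 mg/mL = 9.118541 mcg/mL
Rate = 762.5455 mcg/hr ÷ 9.118541 mcg/mL = 83.62582 mL/hr
Volume infused so far = 83.62582 mL/hr × 2.4 hr = 200.702 mL
Volume remaining = 329 − 200.702 = 128.298 mL
New rate:
Dose = 0.21 mcg/kg/min × 105.9091 kg = 22.24091 mcg/min
22.24091 mcg/min × 60 min/hr = 1334.455 mcg/hr
Rate = 1334.455 mcg/hr ÷ 9.118541 mcg/mL = 146.3452 mL/hr
Time remaining = 128.298 mL ÷ 146.3452 mL/hr = 0.876681 hr

0.9 hours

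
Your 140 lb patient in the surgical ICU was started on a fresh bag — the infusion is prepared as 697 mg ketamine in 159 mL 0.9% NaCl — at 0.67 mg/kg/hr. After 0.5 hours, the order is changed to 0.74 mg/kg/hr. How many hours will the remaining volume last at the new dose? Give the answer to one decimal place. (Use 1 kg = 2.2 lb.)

Initial rate:
Weight = 140 lb ÷ 2.2 lb/kg = 63.63636 kg
Dose = 0.67 mg/kg/hr × 63.63636 kg = 42.63636 mg/hr
Concentration = 697 mg ÷ 159 mL = 4.383648 mg/mL
Rate = 42.63636 mg/hr ÷ 4.383648 mg/mL = 9.726229 mL/hr
Volume infused so far = 9.726229 mL/hr × 0.5 hr = 4.863115 mL
Volume remaining = 159 − 4.863115 = 154.1369 mL
New rate:
Dose = 0.74 mg/kg/hr × 63.63636 kg = 47.09091 mg/hr
Rate = 47.09091 mg/hr ÷ 4.383648 mg/mL = 10.7424 mL/hr
Time remaining = 154.1369 mL ÷ 10.7424 mL/hr = 14.34846 hr

14.3 hours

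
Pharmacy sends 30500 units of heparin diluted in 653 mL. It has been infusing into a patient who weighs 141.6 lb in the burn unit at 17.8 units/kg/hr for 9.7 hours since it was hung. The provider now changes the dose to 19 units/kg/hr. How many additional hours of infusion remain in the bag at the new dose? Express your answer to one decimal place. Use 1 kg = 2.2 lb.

Initial rate:
Weight = 141.6 lb ÷ 2.2 lb/kg = 64.36364 kg
Dose = 17.8 units/kg/hr × 64.36364 kg = 1145.673 units/hr
Concentration = 30500 units ÷ 653 mL = 46.7075 units/mL
Rate = 1145.673 units/hr ÷ 46.7075 units/mL = 24.52867 mL/hr
Volume infused so far = 24.52867 mL/hr × 9.7 hr = 237.9281 mL
Volume remaining = 653 − 237.9281 = 415.0719 mL
New rate:
Dose = 19 units/kg/hr × 64.36364 kg = 1222.909 units/hr
Rate = 1222.909 units/hr ÷ 46.7075 units/mL = 26.18228 mL/hr
Time remaining = 415.0719 mL ÷ 26.18228 mL/hr = 15.85316 hr

15.9 hours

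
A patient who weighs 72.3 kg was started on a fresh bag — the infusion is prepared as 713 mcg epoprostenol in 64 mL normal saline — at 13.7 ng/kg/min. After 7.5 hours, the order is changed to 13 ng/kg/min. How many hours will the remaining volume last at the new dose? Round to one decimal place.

4.7 hours

Initial rate:
Dose = 13.7 ng/kg/min × 72.3 kg = 990.51 ng/min
990.51 ng/min × 60 min/hr = 59430.6 ng/hr
Concentration = 713 mcg ÷ 64 mL = 11.14062 mcg/mL = 11140.62 ng/mL
Rate = 59430.6 ng/hr ÷ 11140.62 ng/mL = 5.334584 mL/hr
Volume infused so far = 5.334584 mL/hr × 7.5 hr = 40.00938 mL
Volume remaining = 64 − 40.00938 = 23.99062 mL
New rate:
Dose = 13 ng/kg/min × 72.3 kg = 939.9 ng/min
939.9 ng/min × 60 min/hr = 56394 ng/hr
Rate = 56394 ng/hr ÷ 11140.62 ng/mL = 5.062014 mL/hr
Time remaining = 23.99062 mL ÷ 5.062014 mL/hr = 4.739343 hr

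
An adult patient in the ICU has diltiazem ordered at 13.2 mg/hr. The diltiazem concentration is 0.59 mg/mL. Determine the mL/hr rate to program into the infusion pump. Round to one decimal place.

22.4 mL/hr

Rate = 13.2 mg/hr ÷ 0.59 mg/mL = 22.37288 mL/hr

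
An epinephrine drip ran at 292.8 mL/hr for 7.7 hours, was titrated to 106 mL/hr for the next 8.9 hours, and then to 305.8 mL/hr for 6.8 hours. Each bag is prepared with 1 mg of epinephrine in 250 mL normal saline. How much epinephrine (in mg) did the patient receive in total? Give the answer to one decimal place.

Concentration = 1 mg ÷ 250 mL = 0.004 mg/mL
Stage 1: 292.8 mL/hr × 7.7 hr = 2254.56 mL → 2254.56 mL × 0.004 mg/mL = 9.01824 mg
Stage 2: 106 mL/hr × 8.9 hr = 943.4 mL → 943.4 mL × 0.004 mg/mL = 3.7736 mg
Stage 3: 305.8 mL/hr × 6.8 hr = 2079.44 mL → 2079.44 mL × 0.004 mg/mL = 8.31776 mg
Total = 9.01824 + 3.7736 + 8.31776 = 21.1096 mg

21.1 mg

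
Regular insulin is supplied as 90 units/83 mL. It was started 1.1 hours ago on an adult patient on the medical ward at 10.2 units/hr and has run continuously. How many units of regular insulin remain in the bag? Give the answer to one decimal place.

78.8 units

Concentration = 90 units ÷ 83 mL = 1.084337 units/mL
Rate = 10.2 units/hr ÷ 1.084337 units/mL = 9.406667 mL/hr
Volume infused = 9.406667 mL/hr × 1.1 hr = 10.34733 mL
Volume remaining = 83 − 10.34733 = 72.65267 mL
Drug remaining = 72.65267 mL × 1.084337 units/mL = 78.78 units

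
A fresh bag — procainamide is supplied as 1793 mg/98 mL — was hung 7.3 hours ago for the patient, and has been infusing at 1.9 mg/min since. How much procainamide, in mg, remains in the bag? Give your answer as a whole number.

1.9 mg/min × 60 min/hr = 114 mg/hr
Concentration = 1793 mg ÷ 98 mL = 18.29592 mg/mL
Rate = 114 mg/hr ÷ 18.29592 mg/mL = 6.230898 mL/hr
Volume infused = 6.230898 mL/hr × 7.3 hr = 45.48555 mL
Volume remaining = 98 − 45.48555 = 52.51445 mL
Drug remaining = 52.51445 mL × 18.29592 mg/mL = 960.8 mg

961 mg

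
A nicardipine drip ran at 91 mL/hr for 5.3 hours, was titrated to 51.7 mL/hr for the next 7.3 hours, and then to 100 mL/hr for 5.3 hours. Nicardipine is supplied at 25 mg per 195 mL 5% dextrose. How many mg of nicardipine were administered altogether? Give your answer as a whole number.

178 mg

Concentration = 25 mg ÷ 195 mL = 0.1282051 mg/mL
Stage 1: 91 mL/hr × 5.3 hr = 482.3 mL → 482.3 mL × 0.1282051 mg/mL = 61.83333 mg
Stage 2: 51.7 mL/hr × 7.3 hr = 377.41 mL → 377.41 mL × 0.1282051 mg/mL = 48.3859 mg
Stage 3: 100 mL/hr × 5.3 hr = 530 mL → 530 mL × 0.1282051 mg/mL = 67.94872 mg
Total = 61.83333 + 48.3859 + 67.94872 = 178.1679 mg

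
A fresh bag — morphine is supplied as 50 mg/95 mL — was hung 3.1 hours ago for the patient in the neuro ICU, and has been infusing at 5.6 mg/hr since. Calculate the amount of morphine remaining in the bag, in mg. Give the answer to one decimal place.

Concentration = 50 mg ÷ 95 mL = 0.5263158 mg/mL
Rate = 5.6 mg/hr ÷ 0.5263158 mg/mL = 10.64 mL/hr
Volume infused = 10.64 mL/hr × 3.1 hr = 32.984 mL
Volume remaining = 95 − 32.984 = 62.016 mL
Drug remaining = 62.016 mL × 0.5263158 mg/mL = 32.64 mg

32.6 mg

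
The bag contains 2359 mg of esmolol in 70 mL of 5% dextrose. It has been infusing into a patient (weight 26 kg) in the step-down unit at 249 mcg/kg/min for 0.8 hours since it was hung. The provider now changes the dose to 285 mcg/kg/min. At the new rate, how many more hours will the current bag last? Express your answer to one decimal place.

Initial rate:
Dose = 249 mcg/kg/min × 26 kg = 6474 mcg/min
6474 mcg/min × 60 min/hr = 388440 mcg/hr
Concentration = 2359 mg ÷ 70 mL = 33.7 mg/mL = 33700 mcg/mL
Rate = 388440 mcg/hr ÷ 33700 mcg/mL = 11.52641 mL/hr
Volume infused so far = 11.52641 mL/hr × 0.8 hr = 9.221128 mL
Volume remaining = 70 − 9.221128 = 60.77887 mL
New rate:
Dose = 285 mcg/kg/min × 26 kg = 7410 mcg/min
7410 mcg/min × 60 min/hr = 444600 mcg/hr
Rate = 444600 mcg/hr ÷ 33700 mcg/mL = 13.19288 mL/hr
Time remaining = 60.77887 mL ÷ 13.19288 mL/hr = 4.606946 hr

4.6 hours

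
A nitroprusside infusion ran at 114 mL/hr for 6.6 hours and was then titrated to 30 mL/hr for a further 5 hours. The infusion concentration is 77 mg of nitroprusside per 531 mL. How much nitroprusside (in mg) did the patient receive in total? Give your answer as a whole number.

Concentration = 77 mg ÷ 531 mL = 0.1450094 mg/mL
Stage 1: 114 mL/hr × 6.6 hr = 752.4 mL → 752.4 mL × 0.1450094 mg/mL = 109.1051 mg
Stage 2: 30 mL/hr × 5 hr = 150 mL → 150 mL × 0.1450094 mg/mL = 21.75141 mg
Total = 109.1051 + 21.75141 = 130.8565 mg

131 mg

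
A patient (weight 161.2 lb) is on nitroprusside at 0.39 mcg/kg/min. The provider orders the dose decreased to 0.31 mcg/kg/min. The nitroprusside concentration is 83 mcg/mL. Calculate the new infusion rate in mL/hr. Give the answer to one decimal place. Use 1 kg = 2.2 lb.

16.4 mL/hr

Weight = 161.2 lb ÷ 2.2 lb/kg = 73.27273 kg
Dose = 0.31 mcg/kg/min × 73.27273 kg = 22.71455 mcg/min
22.71455 mcg/min × 60 min/hr = 1362.873 mcg/hr
Rate = 1362.873 mcg/hr ÷ 83 mcg/mL = 16.42015 mL/hr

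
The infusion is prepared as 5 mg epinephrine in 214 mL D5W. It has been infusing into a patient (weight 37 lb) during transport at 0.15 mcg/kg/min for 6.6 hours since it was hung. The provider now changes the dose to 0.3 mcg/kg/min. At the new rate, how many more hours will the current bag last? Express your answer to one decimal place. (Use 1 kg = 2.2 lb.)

Initial rate:
Weight = 37 lb ÷ 2.2 lb/kg = 16.81818 kg
Dose = 0.15 mcg/kg/min × 16.81818 kg = 2.522727 mcg/min
2.522727 mcg/min × 60 min/hr = 151.3636 mcg/hr
Concentration = 5 mg ÷ 214 mL = 0.02336449 mg/mL = 23.36449 mcg/mL
Rate = 151.3636 mcg/hr ÷ 23.36449 mcg/mL = 6.478364 mL/hr
Volume infused so far = 6.478364 mL/hr × 6.6 hr = 42.7572 mL
Volume remaining = 214 − 42.7572 = 171.2428 mL
New rate:
Dose = 0.3 mcg/kg/min × 16.81818 kg = 5.045455 mcg/min
5.045455 mcg/min × 60 min/hr = 302.7273 mcg/hr
Rate = 302.7273 mcg/hr ÷ 23.36449 mcg/mL = 12.95673 mL/hr
Time remaining = 171.2428 mL ÷ 12.95673 mL/hr = 13.21652 hr

13.2 hours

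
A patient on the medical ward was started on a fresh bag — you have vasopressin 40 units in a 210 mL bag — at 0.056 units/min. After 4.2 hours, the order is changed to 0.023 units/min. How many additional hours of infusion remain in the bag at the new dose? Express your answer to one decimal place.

Initial rate:
0.056 units/min × 60 min/hr = 3.36 units/hr
Concentration = 40 units ÷ 210 mL = 0.1904762 units/mL
Rate = 3.36 units/hr ÷ 0.1904762 units/mL = 17.64 mL/hr
Volume infused so far = 17.64 mL/hr × 4.2 hr = 74.088 mL
Volume remaining = 210 − 74.088 = 135.912 mL
New rate:
0.023 units/min × 60 min/hr = 1.38 units/hr
Rate = 1.38 units/hr ÷ 0.1904762 units/mL = 7.245 mL/hr
Time remaining = 135.912 mL ÷ 7.245 mL/hr = 18.75942 hr

18.8 hours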